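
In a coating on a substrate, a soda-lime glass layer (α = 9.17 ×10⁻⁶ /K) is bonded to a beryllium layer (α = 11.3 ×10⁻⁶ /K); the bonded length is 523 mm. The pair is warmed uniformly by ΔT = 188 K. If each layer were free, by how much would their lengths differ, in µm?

Δα = |9.17 − 11.3|×10⁻⁶/K = 2.13×10⁻⁶/K.
ΔL_mismatch = Δα·L·ΔT = 2.13×10⁻⁶ × 523.0 mm × 188.0 K = 209 µm.

209 µm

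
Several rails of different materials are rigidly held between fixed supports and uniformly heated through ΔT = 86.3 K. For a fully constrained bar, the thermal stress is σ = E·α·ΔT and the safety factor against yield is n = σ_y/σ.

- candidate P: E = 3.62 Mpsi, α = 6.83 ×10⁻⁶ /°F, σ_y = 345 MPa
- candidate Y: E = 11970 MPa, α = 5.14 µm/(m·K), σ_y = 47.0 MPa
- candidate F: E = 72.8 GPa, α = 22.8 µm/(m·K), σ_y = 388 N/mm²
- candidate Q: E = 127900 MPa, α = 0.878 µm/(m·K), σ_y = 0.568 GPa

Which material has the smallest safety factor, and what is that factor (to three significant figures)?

candidate F, n = 2.71

Per material, after unit conversion:
  candidate P: E = 24.96, α = 12.3, σ_y = 345.0 → σ = 26.5 MPa, n = 13.0
  candidate Y: E = 11.97, α = 5.14, σ_y = 47.00 → σ = 5.31 MPa, n = 8.85
  candidate F: E = 72.80, α = 22.8, σ_y = 388.0 → σ = 143 MPa, n = 2.71
  candidate Q: E = 127.9, α = 0.878, σ_y = 568.0 → σ = 9.69 MPa, n = 58.6
Smallest n: candidate F with n = 2.71.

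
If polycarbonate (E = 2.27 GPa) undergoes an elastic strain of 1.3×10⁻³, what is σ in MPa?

σ = E·ε = 2270 MPa × 1.3×10⁻³ = 2.95 MPa.

2.95 MPa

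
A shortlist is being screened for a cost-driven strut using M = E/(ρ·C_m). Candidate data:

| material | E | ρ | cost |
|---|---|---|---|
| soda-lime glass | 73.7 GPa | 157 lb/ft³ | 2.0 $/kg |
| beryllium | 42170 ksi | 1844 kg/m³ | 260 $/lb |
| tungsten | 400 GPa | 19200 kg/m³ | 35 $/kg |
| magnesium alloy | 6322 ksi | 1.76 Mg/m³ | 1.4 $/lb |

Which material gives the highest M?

soda-lime glass

After converting to SI:
  soda-lime glass: E = 73.70 GPa, ρ = 2515 kg/m³, cost = 2.000 $/kg
  beryllium: E = 290.8 GPa, ρ = 1844 kg/m³, cost = 573.2 $/kg
  tungsten: E = 400.0 GPa, ρ = 19200 kg/m³, cost = 35.00 $/kg
  magnesium alloy: E = 43.59 GPa, ρ = 1760 kg/m³, cost = 3.086 $/kg
  soda-lime glass: M = 14.7 MN·m per $
  magnesium alloy: M = 8.02 MN·m per $
  tungsten: M = 0.595 MN·m per $
  beryllium: M = 0.275 MN·m per $
Soda-lime glass has the largest M.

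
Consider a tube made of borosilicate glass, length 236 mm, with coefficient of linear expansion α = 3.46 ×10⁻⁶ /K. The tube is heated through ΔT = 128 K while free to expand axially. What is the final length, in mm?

236.10 mm

ΔL = α·L₀·ΔT = 3.46×10⁻⁶ × 236 mm × 128.0 K = 0.105 mm.
L = L₀ + ΔL = 236 + 0.105 = 236.10 mm.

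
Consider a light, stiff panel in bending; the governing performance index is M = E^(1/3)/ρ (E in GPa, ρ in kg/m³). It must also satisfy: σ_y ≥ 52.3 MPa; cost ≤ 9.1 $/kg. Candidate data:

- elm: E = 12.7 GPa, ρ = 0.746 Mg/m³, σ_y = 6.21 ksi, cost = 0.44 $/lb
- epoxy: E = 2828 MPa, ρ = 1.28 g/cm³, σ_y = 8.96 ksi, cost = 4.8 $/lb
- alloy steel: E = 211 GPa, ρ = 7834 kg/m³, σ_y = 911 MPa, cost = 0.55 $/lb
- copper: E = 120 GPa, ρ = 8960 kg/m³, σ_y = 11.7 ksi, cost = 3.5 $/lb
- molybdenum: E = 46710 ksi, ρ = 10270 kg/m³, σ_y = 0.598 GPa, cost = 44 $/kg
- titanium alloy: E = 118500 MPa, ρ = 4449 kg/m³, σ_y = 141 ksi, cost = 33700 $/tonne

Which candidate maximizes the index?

Screen on constraints: σ_y ≥ 52.3 MPa; cost ≤ 9.1 $/kg. Survivors: alloy steel, copper.
Normalizing units and computing the index:
  alloy steel: E = 211.0 GPa, ρ = 7834 kg/m³
  copper: E = 120.0 GPa, ρ = 8960 kg/m³
  alloy steel: M = 0.760×10⁻³
  copper: M = 0.550×10⁻³
Highest index: alloy steel.

alloy steel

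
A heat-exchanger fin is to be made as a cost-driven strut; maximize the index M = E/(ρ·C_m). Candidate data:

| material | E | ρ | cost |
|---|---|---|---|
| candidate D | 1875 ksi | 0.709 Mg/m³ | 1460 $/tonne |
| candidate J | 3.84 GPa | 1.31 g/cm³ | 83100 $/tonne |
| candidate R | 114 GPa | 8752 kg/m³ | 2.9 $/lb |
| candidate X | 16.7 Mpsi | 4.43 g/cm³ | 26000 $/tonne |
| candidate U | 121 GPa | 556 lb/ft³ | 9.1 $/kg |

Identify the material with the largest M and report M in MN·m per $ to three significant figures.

candidate D, M = 12.5 MN·m per $

After converting to SI:
  candidate D: E = 12.93 GPa, ρ = 709.0 kg/m³, cost = 1.460 $/kg
  candidate J: E = 3.840 GPa, ρ = 1310 kg/m³, cost = 83.10 $/kg
  candidate R: E = 114.0 GPa, ρ = 8752 kg/m³, cost = 6.393 $/kg
  candidate X: E = 115.1 GPa, ρ = 4430 kg/m³, cost = 26.00 $/kg
  candidate U: E = 121.0 GPa, ρ = 8906 kg/m³, cost = 9.100 $/kg
  candidate D: M = 12.5 MN·m per $
  candidate R: M = 2.04 MN·m per $
  candidate U: M = 1.49 MN·m per $
  candidate X: M = 1.00 MN·m per $
  candidate J: M = 0.0353 MN·m per $
Candidate D has the largest M.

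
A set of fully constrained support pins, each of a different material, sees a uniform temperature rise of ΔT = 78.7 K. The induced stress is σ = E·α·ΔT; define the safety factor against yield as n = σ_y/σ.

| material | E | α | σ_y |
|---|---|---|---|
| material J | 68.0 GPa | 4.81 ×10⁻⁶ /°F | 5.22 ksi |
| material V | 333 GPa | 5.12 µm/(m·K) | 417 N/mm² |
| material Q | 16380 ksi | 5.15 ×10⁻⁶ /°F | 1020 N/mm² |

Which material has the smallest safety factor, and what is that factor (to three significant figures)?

Converting E to GPa, α to ×10⁻⁶/K, σ_y to MPa, then σ and n for each:
  material J: E = 68.00, α = 8.66, σ_y = 35.99 → σ = 46.3 MPa, n = 0.777
  material V: E = 333.0, α = 5.12, σ_y = 417.0 → σ = 134 MPa, n = 3.11
  material Q: E = 112.9, α = 9.27, σ_y = 1020 → σ = 82.4 MPa, n = 12.4
The minimum is material J at n = 0.777.

material J, n = 0.777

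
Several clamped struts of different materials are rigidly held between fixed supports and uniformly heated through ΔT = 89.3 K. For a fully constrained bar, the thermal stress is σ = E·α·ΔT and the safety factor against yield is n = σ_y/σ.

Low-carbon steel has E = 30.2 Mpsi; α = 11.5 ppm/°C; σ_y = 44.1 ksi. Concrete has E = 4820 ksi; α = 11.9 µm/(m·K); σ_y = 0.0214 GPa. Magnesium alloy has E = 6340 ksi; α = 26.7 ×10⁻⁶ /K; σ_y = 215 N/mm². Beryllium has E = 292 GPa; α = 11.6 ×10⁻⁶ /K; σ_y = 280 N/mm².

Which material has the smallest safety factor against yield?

Converting E to GPa, α to ×10⁻⁶/K, σ_y to MPa, then σ and n for each:
  low-carbon steel: E = 208.2, α = 11.5, σ_y = 304.1 → σ = 214 MPa, n = 1.42
  concrete: E = 33.23, α = 11.9, σ_y = 21.40 → σ = 35.3 MPa, n = 0.606
  magnesium alloy: E = 43.71, α = 26.7, σ_y = 215.0 → σ = 104 MPa, n = 2.06
  beryllium: E = 292.0, α = 11.6, σ_y = 280.0 → σ = 302 MPa, n = 0.926
The minimum is concrete at n = 0.606.

concrete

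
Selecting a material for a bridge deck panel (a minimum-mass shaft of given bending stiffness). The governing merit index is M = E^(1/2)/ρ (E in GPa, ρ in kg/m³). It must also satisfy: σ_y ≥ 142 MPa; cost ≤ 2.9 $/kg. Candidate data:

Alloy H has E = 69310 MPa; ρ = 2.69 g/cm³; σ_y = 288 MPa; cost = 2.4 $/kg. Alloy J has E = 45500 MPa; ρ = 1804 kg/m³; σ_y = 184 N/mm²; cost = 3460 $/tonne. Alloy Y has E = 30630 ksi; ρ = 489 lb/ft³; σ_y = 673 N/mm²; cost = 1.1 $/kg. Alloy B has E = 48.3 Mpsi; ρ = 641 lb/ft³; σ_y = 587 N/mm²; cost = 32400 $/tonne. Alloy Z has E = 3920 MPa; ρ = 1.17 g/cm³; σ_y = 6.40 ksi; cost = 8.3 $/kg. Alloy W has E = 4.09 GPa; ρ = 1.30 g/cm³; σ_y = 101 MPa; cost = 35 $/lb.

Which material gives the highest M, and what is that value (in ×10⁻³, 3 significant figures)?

alloy H, M = 3.09×10⁻³

Screen on constraints: σ_y ≥ 142 MPa; cost ≤ 2.9 $/kg. Survivors: alloy H, alloy Y.
After converting to SI:
  alloy H: E = 69.31 GPa, ρ = 2690 kg/m³
  alloy Y: E = 211.2 GPa, ρ = 7833 kg/m³
  alloy H: M = 3.09×10⁻³
  alloy Y: M = 1.86×10⁻³
The maximum is for alloy H.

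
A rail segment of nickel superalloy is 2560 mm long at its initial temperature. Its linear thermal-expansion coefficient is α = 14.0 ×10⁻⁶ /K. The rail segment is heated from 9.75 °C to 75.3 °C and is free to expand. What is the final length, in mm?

ΔT = 75.3 − 9.75 = 65.55 K.
ΔL = α·L₀·ΔT = 14.0×10⁻⁶ × 2560 mm × 65.55 K = 2.35 mm.
L = L₀ + ΔL = 2560 + 2.35 = 2562.3 mm.

2562.3 mm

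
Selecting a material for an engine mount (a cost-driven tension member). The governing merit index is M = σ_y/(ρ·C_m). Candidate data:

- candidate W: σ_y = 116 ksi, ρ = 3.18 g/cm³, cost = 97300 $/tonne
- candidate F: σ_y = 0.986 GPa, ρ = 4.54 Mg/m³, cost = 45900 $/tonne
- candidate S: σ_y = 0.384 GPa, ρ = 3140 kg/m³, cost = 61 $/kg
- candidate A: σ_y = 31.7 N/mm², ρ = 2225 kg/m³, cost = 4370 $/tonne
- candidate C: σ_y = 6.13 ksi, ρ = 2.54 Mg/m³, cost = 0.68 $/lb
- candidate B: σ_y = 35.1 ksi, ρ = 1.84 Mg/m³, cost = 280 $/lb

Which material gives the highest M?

Putting every candidate on a common basis:
  candidate W: σ_y = 799.8 MPa, ρ = 3180 kg/m³, cost = 97.30 $/kg
  candidate F: σ_y = 986.0 MPa, ρ = 4540 kg/m³, cost = 45.90 $/kg
  candidate S: σ_y = 384.0 MPa, ρ = 3140 kg/m³, cost = 61.00 $/kg
  candidate A: σ_y = 31.70 MPa, ρ = 2225 kg/m³, cost = 4.370 $/kg
  candidate C: σ_y = 42.26 MPa, ρ = 2540 kg/m³, cost = 1.499 $/kg
  candidate B: σ_y = 242.0 MPa, ρ = 1840 kg/m³, cost = 617.3 $/kg
  candidate C: M = 11.1 kN·m per $
  candidate F: M = 4.73 kN·m per $
  candidate A: M = 3.26 kN·m per $
  candidate W: M = 2.58 kN·m per $
  candidate S: M = 2.00 kN·m per $
  candidate B: M = 0.213 kN·m per $
The maximum is for candidate C.

candidate C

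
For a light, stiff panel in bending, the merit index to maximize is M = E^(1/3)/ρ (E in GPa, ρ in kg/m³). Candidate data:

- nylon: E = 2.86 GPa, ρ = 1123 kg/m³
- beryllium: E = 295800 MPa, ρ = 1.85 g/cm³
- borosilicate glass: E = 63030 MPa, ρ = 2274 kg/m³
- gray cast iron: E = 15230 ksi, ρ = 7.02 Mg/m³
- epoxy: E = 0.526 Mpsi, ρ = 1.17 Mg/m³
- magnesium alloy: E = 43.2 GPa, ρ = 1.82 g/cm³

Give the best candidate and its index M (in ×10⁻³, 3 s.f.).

beryllium, M = 3.60×10⁻³

Convert each candidate to consistent units, then evaluate M:
  nylon: E = 2.860 GPa, ρ = 1123 kg/m³
  beryllium: E = 295.8 GPa, ρ = 1850 kg/m³
  borosilicate glass: E = 63.03 GPa, ρ = 2274 kg/m³
  gray cast iron: E = 105.0 GPa, ρ = 7020 kg/m³
  epoxy: E = 3.627 GPa, ρ = 1170 kg/m³
  magnesium alloy: E = 43.20 GPa, ρ = 1820 kg/m³
  beryllium: M = 3.60×10⁻³
  magnesium alloy: M = 1.93×10⁻³
  borosilicate glass: M = 1.75×10⁻³
  epoxy: M = 1.31×10⁻³
  nylon: M = 1.26×10⁻³
  gray cast iron: M = 0.672×10⁻³
Beryllium has the largest M.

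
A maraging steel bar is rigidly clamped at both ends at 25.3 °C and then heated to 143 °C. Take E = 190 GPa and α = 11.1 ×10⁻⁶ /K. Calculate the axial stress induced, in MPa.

ΔT = 117.7 K. Constrained thermal stress σ = E·α·ΔT = 190.0×10³ MPa × 11.1×10⁻⁶ × 117.7 = 248 MPa (compressive).

248 MPa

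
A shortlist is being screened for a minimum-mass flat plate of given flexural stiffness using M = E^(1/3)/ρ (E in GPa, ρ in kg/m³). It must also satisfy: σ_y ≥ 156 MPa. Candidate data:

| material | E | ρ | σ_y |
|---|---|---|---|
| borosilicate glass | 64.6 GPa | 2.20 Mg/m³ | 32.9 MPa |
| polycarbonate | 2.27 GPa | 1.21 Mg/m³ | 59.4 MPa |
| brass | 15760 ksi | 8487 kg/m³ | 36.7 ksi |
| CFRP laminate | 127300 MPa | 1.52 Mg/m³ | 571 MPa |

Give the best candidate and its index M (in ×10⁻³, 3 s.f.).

Screen on constraints: σ_y ≥ 156 MPa. Survivors: brass, CFRP laminate.
After converting to SI:
  brass: E = 108.7 GPa, ρ = 8487 kg/m³
  CFRP laminate: E = 127.3 GPa, ρ = 1520 kg/m³
  CFRP laminate: M = 3.31×10⁻³
  brass: M = 0.562×10⁻³
CFRP laminate has the largest M.

CFRP laminate, M = 3.31×10⁻³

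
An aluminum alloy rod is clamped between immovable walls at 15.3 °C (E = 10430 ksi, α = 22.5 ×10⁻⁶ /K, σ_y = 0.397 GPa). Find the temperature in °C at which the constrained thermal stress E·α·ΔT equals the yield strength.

261 °C

E = 10430 ksi = 71.91 GPa.
σ_y = 0.397 GPa = 397.0 MPa.
E·α·ΔT = 397.0 MPa ⇒ ΔT = 397.0 / (71.91×10³ × 22.5×10⁻⁶) = 245.4 K.
T = 15.3 + 245.4 = 260.7 °C.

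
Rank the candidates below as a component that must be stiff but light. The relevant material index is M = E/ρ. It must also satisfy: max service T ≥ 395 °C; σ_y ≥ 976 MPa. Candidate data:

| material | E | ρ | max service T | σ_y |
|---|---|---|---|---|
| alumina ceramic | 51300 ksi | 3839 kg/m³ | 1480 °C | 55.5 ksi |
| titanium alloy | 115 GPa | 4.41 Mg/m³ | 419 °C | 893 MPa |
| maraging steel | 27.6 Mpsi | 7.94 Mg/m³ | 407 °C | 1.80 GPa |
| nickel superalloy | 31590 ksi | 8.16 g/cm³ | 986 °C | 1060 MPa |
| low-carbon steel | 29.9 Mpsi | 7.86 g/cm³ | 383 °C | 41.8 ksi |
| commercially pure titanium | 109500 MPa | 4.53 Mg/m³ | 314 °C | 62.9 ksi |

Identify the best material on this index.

nickel superalloy

Screen on constraints: max service T ≥ 395 °C; σ_y ≥ 976 MPa. Survivors: maraging steel, nickel superalloy.
In SI units:
  maraging steel: E = 190.3 GPa, ρ = 7940 kg/m³
  nickel superalloy: E = 217.8 GPa, ρ = 8160 kg/m³
  nickel superalloy: M = 26.7 MN·m/kg
  maraging steel: M = 24.0 MN·m/kg
Nickel superalloy ranks first.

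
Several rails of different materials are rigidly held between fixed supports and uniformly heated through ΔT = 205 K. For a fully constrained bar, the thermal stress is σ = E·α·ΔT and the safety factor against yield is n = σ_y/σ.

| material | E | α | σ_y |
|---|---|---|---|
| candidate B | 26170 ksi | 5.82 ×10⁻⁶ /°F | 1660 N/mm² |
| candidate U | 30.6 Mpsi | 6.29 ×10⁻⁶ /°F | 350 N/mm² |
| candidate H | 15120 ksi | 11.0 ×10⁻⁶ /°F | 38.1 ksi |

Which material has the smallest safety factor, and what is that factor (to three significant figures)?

Per material, after unit conversion:
  candidate B: E = 180.4, α = 10.5, σ_y = 1660 → σ = 388 MPa, n = 4.28
  candidate U: E = 211.0, α = 11.3, σ_y = 350.0 → σ = 490 MPa, n = 0.715
  candidate H: E = 104.2, α = 19.8, σ_y = 262.7 → σ = 423 MPa, n = 0.621
The minimum is candidate H at n = 0.621.

candidate H, n = 0.621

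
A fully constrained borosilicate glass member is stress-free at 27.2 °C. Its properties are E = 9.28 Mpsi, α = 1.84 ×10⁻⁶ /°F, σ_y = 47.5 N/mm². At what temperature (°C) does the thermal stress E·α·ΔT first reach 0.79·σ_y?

E = 9.28 Mpsi = 63.98 GPa.
α = 1.84×10⁻⁶/°F × 9/5 = 3.31×10⁻⁶/K.
σ_y = 47.5 N/mm² = 47.50 MPa.
E·α·ΔT = 37.52 MPa ⇒ ΔT = 37.52 / (63.98×10³ × 3.31×10⁻⁶) = 177.1 K.
T = 27.2 + 177.1 = 204.3 °C.

204 °C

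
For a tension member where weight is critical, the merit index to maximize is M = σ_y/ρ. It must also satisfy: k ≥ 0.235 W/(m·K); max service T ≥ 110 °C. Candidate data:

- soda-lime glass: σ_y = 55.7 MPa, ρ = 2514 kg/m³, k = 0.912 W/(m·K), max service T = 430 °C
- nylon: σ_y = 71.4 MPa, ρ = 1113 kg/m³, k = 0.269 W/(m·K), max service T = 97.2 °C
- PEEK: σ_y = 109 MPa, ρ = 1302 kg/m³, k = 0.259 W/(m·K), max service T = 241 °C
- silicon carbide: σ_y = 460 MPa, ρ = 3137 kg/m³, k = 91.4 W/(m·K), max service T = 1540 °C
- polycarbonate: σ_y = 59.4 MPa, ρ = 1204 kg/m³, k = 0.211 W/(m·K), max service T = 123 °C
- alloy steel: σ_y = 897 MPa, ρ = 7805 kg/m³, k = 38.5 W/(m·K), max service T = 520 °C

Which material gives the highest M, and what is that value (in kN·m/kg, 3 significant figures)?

silicon carbide, M = 147 kN·m/kg

Screen on constraints: k ≥ 0.235 W/(m·K); max service T ≥ 110 °C. Survivors: soda-lime glass, PEEK, silicon carbide, alloy steel.
Evaluate M for each candidate:
  silicon carbide: M = 147 kN·m/kg
  alloy steel: M = 115 kN·m/kg
  PEEK: M = 83.7 kN·m/kg
  soda-lime glass: M = 22.2 kN·m/kg
Highest index: silicon carbide.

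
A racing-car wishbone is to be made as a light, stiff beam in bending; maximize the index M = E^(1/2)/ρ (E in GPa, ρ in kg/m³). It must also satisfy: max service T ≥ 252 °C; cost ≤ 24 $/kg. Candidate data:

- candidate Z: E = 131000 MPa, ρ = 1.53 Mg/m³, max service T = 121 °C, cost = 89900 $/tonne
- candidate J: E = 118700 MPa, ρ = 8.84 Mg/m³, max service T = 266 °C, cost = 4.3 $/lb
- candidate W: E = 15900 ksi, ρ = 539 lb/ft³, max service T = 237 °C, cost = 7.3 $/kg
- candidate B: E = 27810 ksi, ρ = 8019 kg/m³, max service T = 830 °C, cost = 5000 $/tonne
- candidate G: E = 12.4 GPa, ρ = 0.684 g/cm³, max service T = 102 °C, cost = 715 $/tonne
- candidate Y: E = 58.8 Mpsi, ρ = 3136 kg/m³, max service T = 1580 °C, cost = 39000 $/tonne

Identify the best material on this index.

Screen on constraints: max service T ≥ 252 °C; cost ≤ 24 $/kg. Survivors: candidate J, candidate B.
After converting to SI:
  candidate J: E = 118.7 GPa, ρ = 8840 kg/m³
  candidate B: E = 191.7 GPa, ρ = 8019 kg/m³
  candidate B: M = 1.73×10⁻³
  candidate J: M = 1.23×10⁻³
Candidate B has the largest M.

candidate B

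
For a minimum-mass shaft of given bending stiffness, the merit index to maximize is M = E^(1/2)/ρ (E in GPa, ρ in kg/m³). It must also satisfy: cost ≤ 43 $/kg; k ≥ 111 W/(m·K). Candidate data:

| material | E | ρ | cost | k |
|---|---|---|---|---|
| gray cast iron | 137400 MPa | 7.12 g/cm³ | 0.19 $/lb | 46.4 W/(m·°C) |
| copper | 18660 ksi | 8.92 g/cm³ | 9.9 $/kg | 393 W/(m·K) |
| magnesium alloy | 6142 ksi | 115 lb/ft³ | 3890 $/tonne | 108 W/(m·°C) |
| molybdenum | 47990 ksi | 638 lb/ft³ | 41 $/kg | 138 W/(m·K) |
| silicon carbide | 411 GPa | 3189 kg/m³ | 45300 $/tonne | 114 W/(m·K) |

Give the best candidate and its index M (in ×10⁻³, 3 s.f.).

Screen on constraints: cost ≤ 43 $/kg; k ≥ 111 W/(m·K). Survivors: copper, molybdenum.
Normalizing units and computing the index:
  copper: E = 128.7 GPa, ρ = 8920 kg/m³
  molybdenum: E = 330.9 GPa, ρ = 10220 kg/m³
  molybdenum: M = 1.78×10⁻³
  copper: M = 1.27×10⁻³
The maximum is for molybdenum.

molybdenum, M = 1.78×10⁻³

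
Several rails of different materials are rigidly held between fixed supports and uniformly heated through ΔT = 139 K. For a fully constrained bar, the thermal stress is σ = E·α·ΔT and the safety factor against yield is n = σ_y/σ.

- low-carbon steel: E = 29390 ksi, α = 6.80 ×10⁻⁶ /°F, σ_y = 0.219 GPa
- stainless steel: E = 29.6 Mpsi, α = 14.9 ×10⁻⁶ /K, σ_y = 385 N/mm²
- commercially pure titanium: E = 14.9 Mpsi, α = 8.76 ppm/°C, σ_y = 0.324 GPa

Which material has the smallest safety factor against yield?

low-carbon steel

Per material, after unit conversion:
  low-carbon steel: E = 202.6, α = 12.2, σ_y = 219.0 → σ = 345 MPa, n = 0.635
  stainless steel: E = 204.1, α = 14.9, σ_y = 385.0 → σ = 423 MPa, n = 0.911
  commercially pure titanium: E = 102.7, α = 8.76, σ_y = 324.0 → σ = 125 MPa, n = 2.59
Low-carbon steel has the lowest safety factor, n = 0.635.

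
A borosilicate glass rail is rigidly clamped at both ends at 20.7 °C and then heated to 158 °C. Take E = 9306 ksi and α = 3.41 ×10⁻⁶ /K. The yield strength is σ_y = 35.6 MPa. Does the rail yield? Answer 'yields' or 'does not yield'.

does not yield

E = 9306 ksi = 64.16 GPa.
ΔT = 137.3 K. Constrained thermal stress σ = E·α·ΔT = 64.16×10³ MPa × 3.41×10⁻⁶ × 137.3 = 30.0 MPa (compressive).
Compare to σ_y = 35.6 MPa: σ < σ_y, so it does not yield.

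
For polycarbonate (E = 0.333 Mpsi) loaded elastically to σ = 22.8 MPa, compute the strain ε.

9.93×10⁻³

E = 0.333 Mpsi = 2.296 GPa = 2296 MPa.
ε = σ/E = 22.8 / 2296 = 9.93×10⁻³.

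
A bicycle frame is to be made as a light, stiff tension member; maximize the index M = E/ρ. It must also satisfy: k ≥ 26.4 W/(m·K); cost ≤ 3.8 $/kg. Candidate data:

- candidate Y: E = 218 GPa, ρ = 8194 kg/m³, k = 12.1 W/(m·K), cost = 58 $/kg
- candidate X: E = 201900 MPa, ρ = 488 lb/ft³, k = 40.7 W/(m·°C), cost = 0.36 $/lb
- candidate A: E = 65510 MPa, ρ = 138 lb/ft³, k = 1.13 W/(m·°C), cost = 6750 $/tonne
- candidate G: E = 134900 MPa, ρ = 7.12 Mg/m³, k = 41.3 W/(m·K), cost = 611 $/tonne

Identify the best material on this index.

Screen on constraints: k ≥ 26.4 W/(m·K); cost ≤ 3.8 $/kg. Survivors: candidate X, candidate G.
Normalizing units and computing the index:
  candidate X: E = 201.9 GPa, ρ = 7817 kg/m³
  candidate G: E = 134.9 GPa, ρ = 7120 kg/m³
  candidate X: M = 25.8 MN·m/kg
  candidate G: M = 18.9 MN·m/kg
Candidate X ranks first.

candidate X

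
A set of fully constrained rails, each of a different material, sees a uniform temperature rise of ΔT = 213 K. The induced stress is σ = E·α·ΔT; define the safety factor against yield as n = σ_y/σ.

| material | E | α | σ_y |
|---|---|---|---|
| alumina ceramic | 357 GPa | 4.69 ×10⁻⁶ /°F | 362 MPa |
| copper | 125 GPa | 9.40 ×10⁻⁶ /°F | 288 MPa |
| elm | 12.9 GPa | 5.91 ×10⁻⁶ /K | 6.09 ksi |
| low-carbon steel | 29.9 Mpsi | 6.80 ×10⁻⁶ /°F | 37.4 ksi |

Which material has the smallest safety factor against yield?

With everything in SI (GPa, ×10⁻⁶/K, MPa):
  alumina ceramic: E = 357.0, α = 8.44, σ_y = 362.0 → σ = 642 MPa, n = 0.564
  copper: E = 125.0, α = 16.9, σ_y = 288.0 → σ = 450 MPa, n = 0.639
  elm: E = 12.90, α = 5.91, σ_y = 41.99 → σ = 16.2 MPa, n = 2.59
  low-carbon steel: E = 206.2, α = 12.2, σ_y = 257.9 → σ = 537 MPa, n = 0.480
The minimum is low-carbon steel at n = 0.480.

low-carbon steel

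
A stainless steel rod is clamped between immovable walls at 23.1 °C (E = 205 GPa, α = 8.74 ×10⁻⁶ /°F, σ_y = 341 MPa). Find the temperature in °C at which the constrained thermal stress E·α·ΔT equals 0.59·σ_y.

α = 8.74×10⁻⁶/°F × 9/5 = 15.7×10⁻⁶/K.
E·α·ΔT = 201.2 MPa ⇒ ΔT = 201.2 / (205.0×10³ × 15.7×10⁻⁶) = 62.38 K.
T = 23.1 + 62.38 = 85.48 °C.

85.5 °C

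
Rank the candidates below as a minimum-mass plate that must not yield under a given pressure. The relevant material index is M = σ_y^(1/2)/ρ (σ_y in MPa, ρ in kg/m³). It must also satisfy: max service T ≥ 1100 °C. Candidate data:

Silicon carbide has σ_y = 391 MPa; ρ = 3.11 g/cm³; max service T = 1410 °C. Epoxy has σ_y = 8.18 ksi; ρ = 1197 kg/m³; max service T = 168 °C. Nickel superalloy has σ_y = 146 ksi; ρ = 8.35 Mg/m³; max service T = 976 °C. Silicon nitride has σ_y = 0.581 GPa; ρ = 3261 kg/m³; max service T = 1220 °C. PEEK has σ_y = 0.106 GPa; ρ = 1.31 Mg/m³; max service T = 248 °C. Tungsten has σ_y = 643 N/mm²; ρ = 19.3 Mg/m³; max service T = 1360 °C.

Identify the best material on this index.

Screen on constraints: max service T ≥ 1100 °C. Survivors: silicon carbide, silicon nitride, tungsten.
Normalizing units and computing the index:
  silicon carbide: σ_y = 391.0 MPa, ρ = 3110 kg/m³
  silicon nitride: σ_y = 581.0 MPa, ρ = 3261 kg/m³
  tungsten: σ_y = 643.0 MPa, ρ = 19300 kg/m³
  silicon nitride: M = 7.39×10⁻³
  silicon carbide: M = 6.36×10⁻³
  tungsten: M = 1.31×10⁻³
The maximum is for silicon nitride.

silicon nitride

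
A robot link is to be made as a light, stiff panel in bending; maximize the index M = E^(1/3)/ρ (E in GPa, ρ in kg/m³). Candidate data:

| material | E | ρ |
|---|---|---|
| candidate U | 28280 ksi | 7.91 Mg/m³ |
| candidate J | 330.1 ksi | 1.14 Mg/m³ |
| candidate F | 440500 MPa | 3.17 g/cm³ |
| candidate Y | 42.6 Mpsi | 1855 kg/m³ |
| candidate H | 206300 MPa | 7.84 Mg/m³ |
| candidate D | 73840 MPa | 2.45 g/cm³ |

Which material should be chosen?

Normalizing units and computing the index:
  candidate U: E = 195.0 GPa, ρ = 7910 kg/m³
  candidate J: E = 2.276 GPa, ρ = 1140 kg/m³
  candidate F: E = 440.5 GPa, ρ = 3170 kg/m³
  candidate Y: E = 293.7 GPa, ρ = 1855 kg/m³
  candidate H: E = 206.3 GPa, ρ = 7840 kg/m³
  candidate D: E = 73.84 GPa, ρ = 2450 kg/m³
  candidate Y: M = 3.58×10⁻³
  candidate F: M = 2.40×10⁻³
  candidate D: M = 1.71×10⁻³
  candidate J: M = 1.15×10⁻³
  candidate H: M = 0.754×10⁻³
  candidate U: M = 0.733×10⁻³
Candidate Y has the largest M.

candidate Y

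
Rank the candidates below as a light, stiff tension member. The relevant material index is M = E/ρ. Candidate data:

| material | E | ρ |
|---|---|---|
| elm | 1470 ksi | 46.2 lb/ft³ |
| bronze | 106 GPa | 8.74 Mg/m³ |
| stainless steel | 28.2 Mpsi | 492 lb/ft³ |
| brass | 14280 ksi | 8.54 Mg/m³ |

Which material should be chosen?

stainless steel

Convert each candidate to consistent units, then evaluate M:
  elm: E = 10.14 GPa, ρ = 740.1 kg/m³
  bronze: E = 106.0 GPa, ρ = 8740 kg/m³
  stainless steel: E = 194.4 GPa, ρ = 7881 kg/m³
  brass: E = 98.46 GPa, ρ = 8540 kg/m³
  stainless steel: M = 24.7 MN·m/kg
  elm: M = 13.7 MN·m/kg
  bronze: M = 12.1 MN·m/kg
  brass: M = 11.5 MN·m/kg
Stainless steel ranks first.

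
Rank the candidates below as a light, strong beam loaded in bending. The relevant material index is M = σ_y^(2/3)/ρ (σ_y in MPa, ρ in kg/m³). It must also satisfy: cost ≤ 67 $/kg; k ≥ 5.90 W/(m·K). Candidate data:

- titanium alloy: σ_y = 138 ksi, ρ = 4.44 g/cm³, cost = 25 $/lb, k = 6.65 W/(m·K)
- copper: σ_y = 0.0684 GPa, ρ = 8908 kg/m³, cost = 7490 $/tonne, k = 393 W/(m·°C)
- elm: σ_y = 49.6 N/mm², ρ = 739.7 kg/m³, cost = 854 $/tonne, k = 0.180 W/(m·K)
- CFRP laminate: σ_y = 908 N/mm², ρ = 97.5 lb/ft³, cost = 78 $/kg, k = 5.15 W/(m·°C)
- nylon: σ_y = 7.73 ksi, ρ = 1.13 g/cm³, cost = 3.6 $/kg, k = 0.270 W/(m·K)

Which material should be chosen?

titanium alloy

Screen on constraints: cost ≤ 67 $/kg; k ≥ 5.90 W/(m·K). Survivors: titanium alloy, copper.
Normalizing units and computing the index:
  titanium alloy: σ_y = 951.5 MPa, ρ = 4440 kg/m³
  copper: σ_y = 68.40 MPa, ρ = 8908 kg/m³
  titanium alloy: M = 21.8×10⁻³
  copper: M = 1.88×10⁻³
Titanium alloy ranks first.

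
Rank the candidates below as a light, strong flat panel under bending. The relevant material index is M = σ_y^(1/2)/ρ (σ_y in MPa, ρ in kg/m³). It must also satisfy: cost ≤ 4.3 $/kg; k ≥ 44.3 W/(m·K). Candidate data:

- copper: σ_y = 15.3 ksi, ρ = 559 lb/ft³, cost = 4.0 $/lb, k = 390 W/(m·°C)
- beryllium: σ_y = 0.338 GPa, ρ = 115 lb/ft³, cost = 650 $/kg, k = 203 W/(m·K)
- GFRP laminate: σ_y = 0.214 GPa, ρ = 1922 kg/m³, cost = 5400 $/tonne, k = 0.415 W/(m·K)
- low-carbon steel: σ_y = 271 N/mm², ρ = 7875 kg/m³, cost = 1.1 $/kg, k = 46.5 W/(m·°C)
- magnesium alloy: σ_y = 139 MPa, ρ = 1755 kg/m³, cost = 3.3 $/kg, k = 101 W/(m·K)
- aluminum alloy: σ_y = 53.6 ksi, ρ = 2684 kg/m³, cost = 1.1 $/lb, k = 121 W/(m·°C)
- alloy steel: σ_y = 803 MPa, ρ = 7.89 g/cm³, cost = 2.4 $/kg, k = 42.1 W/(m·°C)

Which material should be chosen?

Screen on constraints: cost ≤ 4.3 $/kg; k ≥ 44.3 W/(m·K). Survivors: low-carbon steel, magnesium alloy, aluminum alloy.
After converting to SI:
  low-carbon steel: σ_y = 271.0 MPa, ρ = 7875 kg/m³
  magnesium alloy: σ_y = 139.0 MPa, ρ = 1755 kg/m³
  aluminum alloy: σ_y = 369.6 MPa, ρ = 2684 kg/m³
  aluminum alloy: M = 7.16×10⁻³
  magnesium alloy: M = 6.72×10⁻³
  low-carbon steel: M = 2.09×10⁻³
Aluminum alloy ranks first.

aluminum alloy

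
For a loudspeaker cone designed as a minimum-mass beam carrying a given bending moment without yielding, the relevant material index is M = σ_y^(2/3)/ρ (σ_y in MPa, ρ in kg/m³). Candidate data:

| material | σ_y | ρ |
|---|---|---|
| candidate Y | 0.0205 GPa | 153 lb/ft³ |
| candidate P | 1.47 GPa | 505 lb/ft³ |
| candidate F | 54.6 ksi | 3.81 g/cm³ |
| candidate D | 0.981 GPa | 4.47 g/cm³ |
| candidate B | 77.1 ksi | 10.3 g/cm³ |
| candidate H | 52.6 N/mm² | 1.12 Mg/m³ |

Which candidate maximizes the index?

After converting to SI:
  candidate Y: σ_y = 20.50 MPa, ρ = 2451 kg/m³
  candidate P: σ_y = 1470 MPa, ρ = 8089 kg/m³
  candidate F: σ_y = 376.5 MPa, ρ = 3810 kg/m³
  candidate D: σ_y = 981.0 MPa, ρ = 4470 kg/m³
  candidate B: σ_y = 531.6 MPa, ρ = 10300 kg/m³
  candidate H: σ_y = 52.60 MPa, ρ = 1120 kg/m³
  candidate D: M = 22.1×10⁻³
  candidate P: M = 16.0×10⁻³
  candidate F: M = 13.7×10⁻³
  candidate H: M = 12.5×10⁻³
  candidate B: M = 6.37×10⁻³
  candidate Y: M = 3.06×10⁻³
Candidate D ranks first.

candidate D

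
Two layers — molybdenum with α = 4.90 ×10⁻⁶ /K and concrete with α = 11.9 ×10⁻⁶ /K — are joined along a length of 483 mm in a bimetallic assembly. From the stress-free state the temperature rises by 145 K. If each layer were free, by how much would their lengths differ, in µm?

Δα = |4.90 − 11.9|×10⁻⁶/K = 7.00×10⁻⁶/K.
ΔL_mismatch = Δα·L·ΔT = 7.00×10⁻⁶ × 483.0 mm × 145.0 K = 490 µm.

490 µm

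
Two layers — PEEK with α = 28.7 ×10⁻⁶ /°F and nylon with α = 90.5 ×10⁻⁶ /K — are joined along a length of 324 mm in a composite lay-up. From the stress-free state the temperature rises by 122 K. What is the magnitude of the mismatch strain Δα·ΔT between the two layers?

PEEK: α = 28.7×10⁻⁶/°F × 9/5 = 51.7×10⁻⁶/K.
Δα = |51.7 − 90.5|×10⁻⁶/K = 38.8×10⁻⁶/K.
Mismatch strain = Δα·ΔT = 38.8×10⁻⁶ × 122.0 = 4.74×10⁻³.

4.74×10⁻³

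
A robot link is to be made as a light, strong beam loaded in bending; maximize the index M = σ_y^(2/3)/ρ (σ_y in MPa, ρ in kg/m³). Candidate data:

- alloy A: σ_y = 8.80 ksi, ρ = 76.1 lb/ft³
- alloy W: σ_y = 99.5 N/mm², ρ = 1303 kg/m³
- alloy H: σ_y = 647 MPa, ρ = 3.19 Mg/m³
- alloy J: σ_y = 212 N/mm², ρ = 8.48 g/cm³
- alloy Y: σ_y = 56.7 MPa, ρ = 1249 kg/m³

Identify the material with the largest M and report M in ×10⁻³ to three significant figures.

After converting to SI:
  alloy A: σ_y = 60.67 MPa, ρ = 1219 kg/m³
  alloy W: σ_y = 99.50 MPa, ρ = 1303 kg/m³
  alloy H: σ_y = 647.0 MPa, ρ = 3190 kg/m³
  alloy J: σ_y = 212.0 MPa, ρ = 8480 kg/m³
  alloy Y: σ_y = 56.70 MPa, ρ = 1249 kg/m³
  alloy H: M = 23.5×10⁻³
  alloy W: M = 16.5×10⁻³
  alloy A: M = 12.7×10⁻³
  alloy Y: M = 11.8×10⁻³
  alloy J: M = 4.19×10⁻³
Highest index: alloy H.

alloy H, M = 23.5×10⁻³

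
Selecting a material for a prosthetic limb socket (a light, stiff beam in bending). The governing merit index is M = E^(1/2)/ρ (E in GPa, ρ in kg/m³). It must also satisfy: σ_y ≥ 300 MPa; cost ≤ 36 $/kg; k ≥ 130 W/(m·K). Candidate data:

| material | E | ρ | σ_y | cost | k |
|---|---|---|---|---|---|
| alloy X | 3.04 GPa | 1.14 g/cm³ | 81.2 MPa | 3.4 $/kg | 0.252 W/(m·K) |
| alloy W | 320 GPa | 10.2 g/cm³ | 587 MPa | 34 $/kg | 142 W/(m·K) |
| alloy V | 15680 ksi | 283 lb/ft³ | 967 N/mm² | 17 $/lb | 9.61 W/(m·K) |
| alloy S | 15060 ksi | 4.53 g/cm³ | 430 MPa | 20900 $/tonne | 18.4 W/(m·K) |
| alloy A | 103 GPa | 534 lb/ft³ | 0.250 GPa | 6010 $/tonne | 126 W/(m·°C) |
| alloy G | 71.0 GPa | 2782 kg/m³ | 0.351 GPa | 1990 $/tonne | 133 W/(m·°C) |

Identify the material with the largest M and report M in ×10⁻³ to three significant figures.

Screen on constraints: σ_y ≥ 300 MPa; cost ≤ 36 $/kg; k ≥ 130 W/(m·K). Survivors: alloy W, alloy G.
In SI units:
  alloy W: E = 320.0 GPa, ρ = 10200 kg/m³
  alloy G: E = 71.00 GPa, ρ = 2782 kg/m³
  alloy G: M = 3.03×10⁻³
  alloy W: M = 1.75×10⁻³
The maximum is for alloy G.

alloy G, M = 3.03×10⁻³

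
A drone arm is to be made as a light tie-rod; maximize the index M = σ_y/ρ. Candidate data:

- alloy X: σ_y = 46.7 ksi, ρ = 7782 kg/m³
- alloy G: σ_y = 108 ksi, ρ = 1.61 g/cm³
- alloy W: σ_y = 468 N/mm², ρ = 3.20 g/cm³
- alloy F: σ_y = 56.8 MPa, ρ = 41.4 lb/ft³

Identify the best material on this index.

Normalizing units and computing the index:
  alloy X: σ_y = 322.0 MPa, ρ = 7782 kg/m³
  alloy G: σ_y = 744.6 MPa, ρ = 1610 kg/m³
  alloy W: σ_y = 468.0 MPa, ρ = 3200 kg/m³
  alloy F: σ_y = 56.80 MPa, ρ = 663.2 kg/m³
  alloy G: M = 463 kN·m/kg
  alloy W: M = 146 kN·m/kg
  alloy F: M = 85.7 kN·m/kg
  alloy X: M = 41.4 kN·m/kg
Alloy G ranks first.

alloy G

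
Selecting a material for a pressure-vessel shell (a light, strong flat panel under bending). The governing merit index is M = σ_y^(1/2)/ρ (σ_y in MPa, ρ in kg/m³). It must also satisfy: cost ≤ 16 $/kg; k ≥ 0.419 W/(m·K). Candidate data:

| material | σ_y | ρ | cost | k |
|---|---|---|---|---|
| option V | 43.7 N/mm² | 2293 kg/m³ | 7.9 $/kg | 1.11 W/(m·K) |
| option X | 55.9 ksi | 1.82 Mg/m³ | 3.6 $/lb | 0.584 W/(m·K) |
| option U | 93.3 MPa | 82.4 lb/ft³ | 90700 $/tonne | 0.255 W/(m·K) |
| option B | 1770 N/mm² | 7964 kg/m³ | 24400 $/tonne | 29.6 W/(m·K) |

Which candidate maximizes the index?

Screen on constraints: cost ≤ 16 $/kg; k ≥ 0.419 W/(m·K). Survivors: option V, option X.
Putting every candidate on a common basis:
  option V: σ_y = 43.70 MPa, ρ = 2293 kg/m³
  option X: σ_y = 385.4 MPa, ρ = 1820 kg/m³
  option X: M = 10.8×10⁻³
  option V: M = 2.88×10⁻³
Option X ranks first.

option X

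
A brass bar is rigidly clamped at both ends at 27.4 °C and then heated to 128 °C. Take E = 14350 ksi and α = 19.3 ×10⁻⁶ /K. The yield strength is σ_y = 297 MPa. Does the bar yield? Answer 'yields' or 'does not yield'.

does not yield

E = 14350 ksi = 98.94 GPa.
ΔT = 100.6 K. Constrained thermal stress σ = E·α·ΔT = 98.94×10³ MPa × 19.3×10⁻⁶ × 100.6 = 192 MPa (compressive).
Compare to σ_y = 297 MPa: σ < σ_y, so it does not yield.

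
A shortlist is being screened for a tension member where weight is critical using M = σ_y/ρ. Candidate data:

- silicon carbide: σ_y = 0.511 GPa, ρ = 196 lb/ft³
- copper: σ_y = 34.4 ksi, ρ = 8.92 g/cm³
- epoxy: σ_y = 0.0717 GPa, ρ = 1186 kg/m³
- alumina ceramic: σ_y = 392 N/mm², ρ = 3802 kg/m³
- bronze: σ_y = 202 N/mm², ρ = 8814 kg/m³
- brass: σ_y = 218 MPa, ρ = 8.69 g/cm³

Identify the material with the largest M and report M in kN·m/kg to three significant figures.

silicon carbide, M = 163 kN·m/kg

Normalizing units and computing the index:
  silicon carbide: σ_y = 511.0 MPa, ρ = 3140 kg/m³
  copper: σ_y = 237.2 MPa, ρ = 8920 kg/m³
  epoxy: σ_y = 71.70 MPa, ρ = 1186 kg/m³
  alumina ceramic: σ_y = 392.0 MPa, ρ = 3802 kg/m³
  bronze: σ_y = 202.0 MPa, ρ = 8814 kg/m³
  brass: σ_y = 218.0 MPa, ρ = 8690 kg/m³
  silicon carbide: M = 163 kN·m/kg
  alumina ceramic: M = 103 kN·m/kg
  epoxy: M = 60.5 kN·m/kg
  copper: M = 26.6 kN·m/kg
  brass: M = 25.1 kN·m/kg
  bronze: M = 22.9 kN·m/kg
Highest index: silicon carbide.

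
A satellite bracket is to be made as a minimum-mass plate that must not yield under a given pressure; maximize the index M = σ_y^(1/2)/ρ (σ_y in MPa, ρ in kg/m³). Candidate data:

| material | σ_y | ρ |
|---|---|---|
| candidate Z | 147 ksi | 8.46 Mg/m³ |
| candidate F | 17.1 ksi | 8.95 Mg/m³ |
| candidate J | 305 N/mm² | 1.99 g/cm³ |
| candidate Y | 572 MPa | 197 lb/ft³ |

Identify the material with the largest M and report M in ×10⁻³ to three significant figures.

candidate J, M = 8.78×10⁻³

Putting every candidate on a common basis:
  candidate Z: σ_y = 1014 MPa, ρ = 8460 kg/m³
  candidate F: σ_y = 117.9 MPa, ρ = 8950 kg/m³
  candidate J: σ_y = 305.0 MPa, ρ = 1990 kg/m³
  candidate Y: σ_y = 572.0 MPa, ρ = 3156 kg/m³
  candidate J: M = 8.78×10⁻³
  candidate Y: M = 7.58×10⁻³
  candidate Z: M = 3.76×10⁻³
  candidate F: M = 1.21×10⁻³
The maximum is for candidate J.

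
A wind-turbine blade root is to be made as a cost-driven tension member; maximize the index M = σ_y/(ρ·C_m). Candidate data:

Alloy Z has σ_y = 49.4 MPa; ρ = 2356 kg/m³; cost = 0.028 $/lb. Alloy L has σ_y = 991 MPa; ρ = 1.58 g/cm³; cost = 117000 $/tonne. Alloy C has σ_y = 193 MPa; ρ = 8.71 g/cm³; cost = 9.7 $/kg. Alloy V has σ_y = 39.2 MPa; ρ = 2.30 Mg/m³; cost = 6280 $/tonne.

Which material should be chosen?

alloy Z

In SI units:
  alloy Z: σ_y = 49.40 MPa, ρ = 2356 kg/m³, cost = 0.06173 $/kg
  alloy L: σ_y = 991.0 MPa, ρ = 1580 kg/m³, cost = 117.0 $/kg
  alloy C: σ_y = 193.0 MPa, ρ = 8710 kg/m³, cost = 9.700 $/kg
  alloy V: σ_y = 39.20 MPa, ρ = 2300 kg/m³, cost = 6.280 $/kg
  alloy Z: M = 340 kN·m per $
  alloy L: M = 5.36 kN·m per $
  alloy V: M = 2.71 kN·m per $
  alloy C: M = 2.28 kN·m per $
Alloy Z has the largest M.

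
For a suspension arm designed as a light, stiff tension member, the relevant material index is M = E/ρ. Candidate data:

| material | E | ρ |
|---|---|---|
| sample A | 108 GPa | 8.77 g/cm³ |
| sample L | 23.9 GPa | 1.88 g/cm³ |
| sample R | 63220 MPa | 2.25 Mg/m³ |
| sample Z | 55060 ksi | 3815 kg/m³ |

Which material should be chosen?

sample Z

Normalizing units and computing the index:
  sample A: E = 108.0 GPa, ρ = 8770 kg/m³
  sample L: E = 23.90 GPa, ρ = 1880 kg/m³
  sample R: E = 63.22 GPa, ρ = 2250 kg/m³
  sample Z: E = 379.6 GPa, ρ = 3815 kg/m³
  sample Z: M = 99.5 MN·m/kg
  sample R: M = 28.1 MN·m/kg
  sample L: M = 12.7 MN·m/kg
  sample A: M = 12.3 MN·m/kg
The maximum is for sample Z.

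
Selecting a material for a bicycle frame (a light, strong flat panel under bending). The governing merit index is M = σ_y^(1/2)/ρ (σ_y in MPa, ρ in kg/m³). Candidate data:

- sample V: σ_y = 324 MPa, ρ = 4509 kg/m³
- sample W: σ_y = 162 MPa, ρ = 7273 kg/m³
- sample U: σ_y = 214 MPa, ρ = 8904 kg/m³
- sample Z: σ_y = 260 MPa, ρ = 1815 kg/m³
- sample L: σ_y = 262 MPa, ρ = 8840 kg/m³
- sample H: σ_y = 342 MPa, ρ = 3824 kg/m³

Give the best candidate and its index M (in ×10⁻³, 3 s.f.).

Computing M directly (units already consistent):
  sample Z: M = 8.88×10⁻³
  sample H: M = 4.84×10⁻³
  sample V: M = 3.99×10⁻³
  sample L: M = 1.83×10⁻³
  sample W: M = 1.75×10⁻³
  sample U: M = 1.64×10⁻³
The maximum is for sample Z.

sample Z, M = 8.88×10⁻³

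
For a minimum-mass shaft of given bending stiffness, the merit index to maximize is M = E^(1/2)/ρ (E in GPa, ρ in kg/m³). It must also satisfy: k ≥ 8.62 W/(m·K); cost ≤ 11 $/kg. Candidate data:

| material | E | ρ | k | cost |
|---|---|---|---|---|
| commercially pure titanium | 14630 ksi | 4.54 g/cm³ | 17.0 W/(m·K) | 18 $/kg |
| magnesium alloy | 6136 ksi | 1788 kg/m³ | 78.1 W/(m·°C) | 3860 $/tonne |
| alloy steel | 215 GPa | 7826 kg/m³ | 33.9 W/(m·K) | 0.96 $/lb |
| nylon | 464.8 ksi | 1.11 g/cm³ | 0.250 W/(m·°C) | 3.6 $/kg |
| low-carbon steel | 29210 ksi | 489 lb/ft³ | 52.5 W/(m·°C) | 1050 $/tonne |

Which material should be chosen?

magnesium alloy

Screen on constraints: k ≥ 8.62 W/(m·K); cost ≤ 11 $/kg. Survivors: magnesium alloy, alloy steel, low-carbon steel.
In SI units:
  magnesium alloy: E = 42.31 GPa, ρ = 1788 kg/m³
  alloy steel: E = 215.0 GPa, ρ = 7826 kg/m³
  low-carbon steel: E = 201.4 GPa, ρ = 7833 kg/m³
  magnesium alloy: M = 3.64×10⁻³
  alloy steel: M = 1.87×10⁻³
  low-carbon steel: M = 1.81×10⁻³
Magnesium alloy has the largest M.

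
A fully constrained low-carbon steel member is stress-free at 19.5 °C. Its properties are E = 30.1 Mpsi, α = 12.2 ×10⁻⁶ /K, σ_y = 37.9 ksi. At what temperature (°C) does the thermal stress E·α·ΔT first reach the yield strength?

E = 30.1 Mpsi = 207.5 GPa.
σ_y = 37.9 ksi = 261.3 MPa.
E·α·ΔT = 261.3 MPa ⇒ ΔT = 261.3 / (207.5×10³ × 12.2×10⁻⁶) = 103.2 K.
T = 19.5 + 103.2 = 122.7 °C.

123 °C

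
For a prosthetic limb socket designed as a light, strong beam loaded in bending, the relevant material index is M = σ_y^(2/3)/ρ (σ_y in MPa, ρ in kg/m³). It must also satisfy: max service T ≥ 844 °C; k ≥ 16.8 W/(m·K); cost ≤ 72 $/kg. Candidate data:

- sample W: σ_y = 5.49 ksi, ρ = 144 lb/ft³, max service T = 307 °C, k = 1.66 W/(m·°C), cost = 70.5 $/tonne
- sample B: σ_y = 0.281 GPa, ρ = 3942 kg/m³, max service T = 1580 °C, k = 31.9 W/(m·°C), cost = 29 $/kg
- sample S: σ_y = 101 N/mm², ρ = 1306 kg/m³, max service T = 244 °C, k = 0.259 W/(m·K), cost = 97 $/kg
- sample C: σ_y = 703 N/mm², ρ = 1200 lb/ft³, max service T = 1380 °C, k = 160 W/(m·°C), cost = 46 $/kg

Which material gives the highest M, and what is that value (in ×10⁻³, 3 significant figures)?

Screen on constraints: max service T ≥ 844 °C; k ≥ 16.8 W/(m·K); cost ≤ 72 $/kg. Survivors: sample B, sample C.
Putting every candidate on a common basis:
  sample B: σ_y = 281.0 MPa, ρ = 3942 kg/m³
  sample C: σ_y = 703.0 MPa, ρ = 19220 kg/m³
  sample B: M = 10.9×10⁻³
  sample C: M = 4.11×10⁻³
Sample B has the largest M.

sample B, M = 10.9×10⁻³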